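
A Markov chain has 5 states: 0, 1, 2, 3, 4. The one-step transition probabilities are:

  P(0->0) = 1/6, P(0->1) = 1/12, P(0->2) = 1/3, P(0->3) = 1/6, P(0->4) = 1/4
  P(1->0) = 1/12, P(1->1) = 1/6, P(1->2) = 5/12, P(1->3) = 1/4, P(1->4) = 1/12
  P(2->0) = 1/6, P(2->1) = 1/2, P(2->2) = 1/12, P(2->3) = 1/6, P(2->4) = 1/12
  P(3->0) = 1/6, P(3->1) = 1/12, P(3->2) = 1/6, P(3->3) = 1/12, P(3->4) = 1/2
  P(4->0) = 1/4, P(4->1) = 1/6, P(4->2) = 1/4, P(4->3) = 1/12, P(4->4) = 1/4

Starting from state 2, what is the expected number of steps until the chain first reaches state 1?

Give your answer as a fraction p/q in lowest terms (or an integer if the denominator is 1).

Answer: 19128/5687

Derivation:
Let h_i = expected steps to first reach 1 from state i.
Boundary: h_1 = 0.
First-step equations for the other states:
  h_0 = 1 + 1/6*h_0 + 1/12*h_1 + 1/3*h_2 + 1/6*h_3 + 1/4*h_4
  h_2 = 1 + 1/6*h_0 + 1/2*h_1 + 1/12*h_2 + 1/6*h_3 + 1/12*h_4
  h_3 = 1 + 1/6*h_0 + 1/12*h_1 + 1/6*h_2 + 1/12*h_3 + 1/2*h_4
  h_4 = 1 + 1/4*h_0 + 1/6*h_1 + 1/4*h_2 + 1/12*h_3 + 1/4*h_4

Substituting h_1 = 0 and rearranging gives the linear system (I - Q) h = 1:
  [5/6, -1/3, -1/6, -1/4] . (h_0, h_2, h_3, h_4) = 1
  [-1/6, 11/12, -1/6, -1/12] . (h_0, h_2, h_3, h_4) = 1
  [-1/6, -1/6, 11/12, -1/2] . (h_0, h_2, h_3, h_4) = 1
  [-1/4, -1/4, -1/12, 3/4] . (h_0, h_2, h_3, h_4) = 1

Solving yields:
  h_0 = 28356/5687
  h_2 = 19128/5687
  h_3 = 29388/5687
  h_4 = 26676/5687

Starting state is 2, so the expected hitting time is h_2 = 19128/5687.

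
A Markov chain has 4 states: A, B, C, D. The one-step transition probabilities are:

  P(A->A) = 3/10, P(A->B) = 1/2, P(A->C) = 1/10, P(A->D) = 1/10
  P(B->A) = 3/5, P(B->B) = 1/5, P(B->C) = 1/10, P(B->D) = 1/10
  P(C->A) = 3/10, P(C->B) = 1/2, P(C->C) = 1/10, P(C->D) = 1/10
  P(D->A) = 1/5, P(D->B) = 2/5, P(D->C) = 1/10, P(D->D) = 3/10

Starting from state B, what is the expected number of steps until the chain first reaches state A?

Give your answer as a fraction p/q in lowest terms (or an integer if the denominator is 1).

Answer: 25/13

Derivation:
Let h_i = expected steps to first reach A from state i.
Boundary: h_A = 0.
First-step equations for the other states:
  h_B = 1 + 3/5*h_A + 1/5*h_B + 1/10*h_C + 1/10*h_D
  h_C = 1 + 3/10*h_A + 1/2*h_B + 1/10*h_C + 1/10*h_D
  h_D = 1 + 1/5*h_A + 2/5*h_B + 1/10*h_C + 3/10*h_D

Substituting h_A = 0 and rearranging gives the linear system (I - Q) h = 1:
  [4/5, -1/10, -1/10] . (h_B, h_C, h_D) = 1
  [-1/2, 9/10, -1/10] . (h_B, h_C, h_D) = 1
  [-2/5, -1/10, 7/10] . (h_B, h_C, h_D) = 1

Solving yields:
  h_B = 25/13
  h_C = 5/2
  h_D = 75/26

Starting state is B, so the expected hitting time is h_B = 25/13.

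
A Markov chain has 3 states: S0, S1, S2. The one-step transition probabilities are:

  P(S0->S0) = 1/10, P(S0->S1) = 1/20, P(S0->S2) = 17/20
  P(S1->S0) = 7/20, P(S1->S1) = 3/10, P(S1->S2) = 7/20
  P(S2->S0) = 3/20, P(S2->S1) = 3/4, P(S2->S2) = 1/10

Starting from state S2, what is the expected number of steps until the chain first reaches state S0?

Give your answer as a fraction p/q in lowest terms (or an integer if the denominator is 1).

Let h_i = expected steps to first reach S0 from state i.
Boundary: h_S0 = 0.
First-step equations for the other states:
  h_S1 = 1 + 7/20*h_S0 + 3/10*h_S1 + 7/20*h_S2
  h_S2 = 1 + 3/20*h_S0 + 3/4*h_S1 + 1/10*h_S2

Substituting h_S0 = 0 and rearranging gives the linear system (I - Q) h = 1:
  [7/10, -7/20] . (h_S1, h_S2) = 1
  [-3/4, 9/10] . (h_S1, h_S2) = 1

Solving yields:
  h_S1 = 500/147
  h_S2 = 580/147

Starting state is S2, so the expected hitting time is h_S2 = 580/147.

Answer: 580/147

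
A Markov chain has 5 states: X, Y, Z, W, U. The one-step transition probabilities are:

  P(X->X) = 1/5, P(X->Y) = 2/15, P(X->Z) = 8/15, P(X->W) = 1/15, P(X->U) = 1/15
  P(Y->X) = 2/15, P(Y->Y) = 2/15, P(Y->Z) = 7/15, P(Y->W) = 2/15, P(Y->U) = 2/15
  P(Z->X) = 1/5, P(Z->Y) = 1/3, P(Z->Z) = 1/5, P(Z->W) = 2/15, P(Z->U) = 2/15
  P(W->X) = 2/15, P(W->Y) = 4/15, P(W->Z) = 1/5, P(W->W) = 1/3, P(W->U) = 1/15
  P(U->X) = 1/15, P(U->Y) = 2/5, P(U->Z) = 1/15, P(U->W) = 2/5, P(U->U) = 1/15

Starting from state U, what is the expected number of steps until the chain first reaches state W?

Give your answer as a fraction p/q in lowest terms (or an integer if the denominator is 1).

Let h_i = expected steps to first reach W from state i.
Boundary: h_W = 0.
First-step equations for the other states:
  h_X = 1 + 1/5*h_X + 2/15*h_Y + 8/15*h_Z + 1/15*h_W + 1/15*h_U
  h_Y = 1 + 2/15*h_X + 2/15*h_Y + 7/15*h_Z + 2/15*h_W + 2/15*h_U
  h_Z = 1 + 1/5*h_X + 1/3*h_Y + 1/5*h_Z + 2/15*h_W + 2/15*h_U
  h_U = 1 + 1/15*h_X + 2/5*h_Y + 1/15*h_Z + 2/5*h_W + 1/15*h_U

Substituting h_W = 0 and rearranging gives the linear system (I - Q) h = 1:
  [4/5, -2/15, -8/15, -1/15] . (h_X, h_Y, h_Z, h_U) = 1
  [-2/15, 13/15, -7/15, -2/15] . (h_X, h_Y, h_Z, h_U) = 1
  [-1/5, -1/3, 4/5, -2/15] . (h_X, h_Y, h_Z, h_U) = 1
  [-1/15, -2/5, -1/15, 14/15] . (h_X, h_Y, h_Z, h_U) = 1

Solving yields:
  h_X = 2757/388
  h_Y = 2529/388
  h_Z = 2541/388
  h_U = 939/194

Starting state is U, so the expected hitting time is h_U = 939/194.

Answer: 939/194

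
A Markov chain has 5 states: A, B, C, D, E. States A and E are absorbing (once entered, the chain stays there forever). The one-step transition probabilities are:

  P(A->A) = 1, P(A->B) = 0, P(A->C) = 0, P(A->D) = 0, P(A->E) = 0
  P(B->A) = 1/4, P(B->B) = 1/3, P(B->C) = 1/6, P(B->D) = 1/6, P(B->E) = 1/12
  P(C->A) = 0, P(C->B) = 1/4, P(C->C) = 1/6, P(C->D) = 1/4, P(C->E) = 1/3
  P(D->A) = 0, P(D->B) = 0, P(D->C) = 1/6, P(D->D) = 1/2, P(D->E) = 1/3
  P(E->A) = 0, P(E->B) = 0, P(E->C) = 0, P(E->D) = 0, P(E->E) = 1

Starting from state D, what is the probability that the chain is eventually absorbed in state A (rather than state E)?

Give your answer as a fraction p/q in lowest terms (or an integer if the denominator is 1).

Let a_i = P(absorbed in A | start in state i).
Boundary conditions: a_A = 1, a_E = 0.
For each transient state i, a_i = sum_j P(i->j) * a_j:
  a_B = 1/4*a_A + 1/3*a_B + 1/6*a_C + 1/6*a_D + 1/12*a_E
  a_C = 0*a_A + 1/4*a_B + 1/6*a_C + 1/4*a_D + 1/3*a_E
  a_D = 0*a_A + 0*a_B + 1/6*a_C + 1/2*a_D + 1/3*a_E

Substituting a_A = 1 and a_E = 0, rearrange to (I - Q) a = r where r[i] = P(i -> A):
  [2/3, -1/6, -1/6] . (a_B, a_C, a_D) = 1/4
  [-1/4, 5/6, -1/4] . (a_B, a_C, a_D) = 0
  [0, -1/6, 1/2] . (a_B, a_C, a_D) = 0

Solving yields:
  a_B = 27/64
  a_C = 9/64
  a_D = 3/64

Starting state is D, so the absorption probability is a_D = 3/64.

Answer: 3/64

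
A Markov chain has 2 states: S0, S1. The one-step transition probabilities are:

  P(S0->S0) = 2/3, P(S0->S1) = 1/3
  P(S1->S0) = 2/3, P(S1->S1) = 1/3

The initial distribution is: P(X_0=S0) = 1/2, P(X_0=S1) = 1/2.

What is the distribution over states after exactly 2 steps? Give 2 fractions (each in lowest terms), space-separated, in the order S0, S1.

Answer: 2/3 1/3

Derivation:
Propagating the distribution step by step (d_{t+1} = d_t * P):
d_0 = (S0=1/2, S1=1/2)
  d_1[S0] = 1/2*2/3 + 1/2*2/3 = 2/3
  d_1[S1] = 1/2*1/3 + 1/2*1/3 = 1/3
d_1 = (S0=2/3, S1=1/3)
  d_2[S0] = 2/3*2/3 + 1/3*2/3 = 2/3
  d_2[S1] = 2/3*1/3 + 1/3*1/3 = 1/3
d_2 = (S0=2/3, S1=1/3)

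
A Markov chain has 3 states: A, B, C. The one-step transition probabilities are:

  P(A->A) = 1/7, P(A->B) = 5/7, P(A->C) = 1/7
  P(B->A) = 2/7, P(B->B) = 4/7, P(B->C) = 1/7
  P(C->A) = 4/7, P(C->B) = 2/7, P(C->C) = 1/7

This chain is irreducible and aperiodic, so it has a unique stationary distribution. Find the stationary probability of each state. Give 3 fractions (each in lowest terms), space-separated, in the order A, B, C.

The stationary distribution satisfies pi = pi * P, i.e.:
  pi_A = 1/7*pi_A + 2/7*pi_B + 4/7*pi_C
  pi_B = 5/7*pi_A + 4/7*pi_B + 2/7*pi_C
  pi_C = 1/7*pi_A + 1/7*pi_B + 1/7*pi_C
with normalization: pi_A + pi_B + pi_C = 1.

Using the first 2 balance equations plus normalization, the linear system A*pi = b is:
  [-6/7, 2/7, 4/7] . pi = 0
  [5/7, -3/7, 2/7] . pi = 0
  [1, 1, 1] . pi = 1

Solving yields:
  pi_A = 2/7
  pi_B = 4/7
  pi_C = 1/7

Verification (pi * P):
  2/7*1/7 + 4/7*2/7 + 1/7*4/7 = 2/7 = pi_A  (ok)
  2/7*5/7 + 4/7*4/7 + 1/7*2/7 = 4/7 = pi_B  (ok)
  2/7*1/7 + 4/7*1/7 + 1/7*1/7 = 1/7 = pi_C  (ok)

Answer: 2/7 4/7 1/7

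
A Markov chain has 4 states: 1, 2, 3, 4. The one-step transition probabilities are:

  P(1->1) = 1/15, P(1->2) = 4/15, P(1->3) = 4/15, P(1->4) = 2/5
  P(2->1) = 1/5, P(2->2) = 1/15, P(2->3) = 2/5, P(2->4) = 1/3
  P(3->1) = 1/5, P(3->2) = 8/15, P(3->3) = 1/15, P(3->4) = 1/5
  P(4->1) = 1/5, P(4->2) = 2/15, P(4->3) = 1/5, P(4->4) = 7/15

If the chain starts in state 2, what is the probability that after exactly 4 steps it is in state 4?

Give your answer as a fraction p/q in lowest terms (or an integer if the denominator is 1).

Computing P^4 by repeated multiplication:
P^1 =
  1: [1/15, 4/15, 4/15, 2/5]
  2: [1/5, 1/15, 2/5, 1/3]
  3: [1/5, 8/15, 1/15, 1/5]
  4: [1/5, 2/15, 1/5, 7/15]
P^2 =
  1: [43/225, 52/225, 2/9, 16/45]
  2: [13/75, 71/225, 13/75, 76/225]
  3: [13/75, 34/225, 14/45, 82/225]
  4: [13/75, 52/225, 16/75, 86/225]
P^3 =
  1: [589/3375, 784/3375, 86/375, 1228/3375]
  2: [199/1125, 691/3375, 283/1125, 1238/3375]
  3: [199/1125, 914/3375, 676/3375, 44/125]
  4: [199/1125, 764/3375, 86/375, 248/675]
P^4 =
  1: [8947/50625, 11788/50625, 11518/50625, 6124/16875]
  2: [2977/16875, 12347/50625, 137/625, 146/405]
  3: [2977/16875, 11086/50625, 12112/50625, 18496/50625]
  4: [2977/16875, 11824/50625, 1274/5625, 18404/50625]

(P^4)[2 -> 4] = 146/405

Answer: 146/405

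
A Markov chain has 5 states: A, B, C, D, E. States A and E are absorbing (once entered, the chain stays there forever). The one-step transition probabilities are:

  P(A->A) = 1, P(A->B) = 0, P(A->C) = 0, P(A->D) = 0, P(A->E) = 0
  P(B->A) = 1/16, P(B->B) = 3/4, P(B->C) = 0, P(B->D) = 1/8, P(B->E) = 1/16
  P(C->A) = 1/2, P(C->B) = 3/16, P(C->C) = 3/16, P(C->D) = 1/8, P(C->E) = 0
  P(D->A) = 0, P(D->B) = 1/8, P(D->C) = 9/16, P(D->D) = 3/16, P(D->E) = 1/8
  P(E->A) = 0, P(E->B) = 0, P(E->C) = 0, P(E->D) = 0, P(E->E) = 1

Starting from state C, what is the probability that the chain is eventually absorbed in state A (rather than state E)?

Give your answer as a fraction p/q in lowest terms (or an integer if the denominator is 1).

Let a_i = P(absorbed in A | start in state i).
Boundary conditions: a_A = 1, a_E = 0.
For each transient state i, a_i = sum_j P(i->j) * a_j:
  a_B = 1/16*a_A + 3/4*a_B + 0*a_C + 1/8*a_D + 1/16*a_E
  a_C = 1/2*a_A + 3/16*a_B + 3/16*a_C + 1/8*a_D + 0*a_E
  a_D = 0*a_A + 1/8*a_B + 9/16*a_C + 3/16*a_D + 1/8*a_E

Substituting a_A = 1 and a_E = 0, rearrange to (I - Q) a = r where r[i] = P(i -> A):
  [1/4, 0, -1/8] . (a_B, a_C, a_D) = 1/16
  [-3/16, 13/16, -1/8] . (a_B, a_C, a_D) = 1/2
  [-1/8, -9/16, 13/16] . (a_B, a_C, a_D) = 0

Solving yields:
  a_B = 295/498
  a_C = 427/498
  a_D = 341/498

Starting state is C, so the absorption probability is a_C = 427/498.

Answer: 427/498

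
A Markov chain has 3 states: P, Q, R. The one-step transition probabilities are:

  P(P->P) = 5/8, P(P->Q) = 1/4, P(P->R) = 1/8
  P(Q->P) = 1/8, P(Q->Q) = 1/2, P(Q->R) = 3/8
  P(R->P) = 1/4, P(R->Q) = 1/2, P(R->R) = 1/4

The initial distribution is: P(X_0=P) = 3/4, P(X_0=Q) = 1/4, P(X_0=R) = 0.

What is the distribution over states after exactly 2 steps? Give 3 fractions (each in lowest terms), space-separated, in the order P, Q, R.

Answer: 51/128 3/8 29/128

Derivation:
Propagating the distribution step by step (d_{t+1} = d_t * P):
d_0 = (P=3/4, Q=1/4, R=0)
  d_1[P] = 3/4*5/8 + 1/4*1/8 + 0*1/4 = 1/2
  d_1[Q] = 3/4*1/4 + 1/4*1/2 + 0*1/2 = 5/16
  d_1[R] = 3/4*1/8 + 1/4*3/8 + 0*1/4 = 3/16
d_1 = (P=1/2, Q=5/16, R=3/16)
  d_2[P] = 1/2*5/8 + 5/16*1/8 + 3/16*1/4 = 51/128
  d_2[Q] = 1/2*1/4 + 5/16*1/2 + 3/16*1/2 = 3/8
  d_2[R] = 1/2*1/8 + 5/16*3/8 + 3/16*1/4 = 29/128
d_2 = (P=51/128, Q=3/8, R=29/128)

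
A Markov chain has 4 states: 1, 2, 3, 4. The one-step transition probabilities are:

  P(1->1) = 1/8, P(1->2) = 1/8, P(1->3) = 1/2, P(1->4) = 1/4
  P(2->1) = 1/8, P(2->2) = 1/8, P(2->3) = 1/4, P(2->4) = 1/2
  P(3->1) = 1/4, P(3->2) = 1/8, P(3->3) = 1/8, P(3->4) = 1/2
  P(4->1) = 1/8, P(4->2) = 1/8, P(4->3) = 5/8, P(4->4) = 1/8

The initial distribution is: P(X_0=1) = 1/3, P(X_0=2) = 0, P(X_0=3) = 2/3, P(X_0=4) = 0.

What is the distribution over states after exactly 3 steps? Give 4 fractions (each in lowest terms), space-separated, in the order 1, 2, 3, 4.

Propagating the distribution step by step (d_{t+1} = d_t * P):
d_0 = (1=1/3, 2=0, 3=2/3, 4=0)
  d_1[1] = 1/3*1/8 + 0*1/8 + 2/3*1/4 + 0*1/8 = 5/24
  d_1[2] = 1/3*1/8 + 0*1/8 + 2/3*1/8 + 0*1/8 = 1/8
  d_1[3] = 1/3*1/2 + 0*1/4 + 2/3*1/8 + 0*5/8 = 1/4
  d_1[4] = 1/3*1/4 + 0*1/2 + 2/3*1/2 + 0*1/8 = 5/12
d_1 = (1=5/24, 2=1/8, 3=1/4, 4=5/12)
  d_2[1] = 5/24*1/8 + 1/8*1/8 + 1/4*1/4 + 5/12*1/8 = 5/32
  d_2[2] = 5/24*1/8 + 1/8*1/8 + 1/4*1/8 + 5/12*1/8 = 1/8
  d_2[3] = 5/24*1/2 + 1/8*1/4 + 1/4*1/8 + 5/12*5/8 = 41/96
  d_2[4] = 5/24*1/4 + 1/8*1/2 + 1/4*1/2 + 5/12*1/8 = 7/24
d_2 = (1=5/32, 2=1/8, 3=41/96, 4=7/24)
  d_3[1] = 5/32*1/8 + 1/8*1/8 + 41/96*1/4 + 7/24*1/8 = 137/768
  d_3[2] = 5/32*1/8 + 1/8*1/8 + 41/96*1/8 + 7/24*1/8 = 1/8
  d_3[3] = 5/32*1/2 + 1/8*1/4 + 41/96*1/8 + 7/24*5/8 = 265/768
  d_3[4] = 5/32*1/4 + 1/8*1/2 + 41/96*1/2 + 7/24*1/8 = 45/128
d_3 = (1=137/768, 2=1/8, 3=265/768, 4=45/128)

Answer: 137/768 1/8 265/768 45/128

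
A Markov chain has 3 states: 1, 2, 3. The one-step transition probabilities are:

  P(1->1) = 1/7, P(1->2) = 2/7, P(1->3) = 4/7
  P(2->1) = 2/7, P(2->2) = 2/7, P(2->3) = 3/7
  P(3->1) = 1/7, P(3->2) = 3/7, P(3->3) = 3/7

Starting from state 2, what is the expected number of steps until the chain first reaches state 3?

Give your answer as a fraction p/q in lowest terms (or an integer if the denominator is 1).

Answer: 28/13

Derivation:
Let h_i = expected steps to first reach 3 from state i.
Boundary: h_3 = 0.
First-step equations for the other states:
  h_1 = 1 + 1/7*h_1 + 2/7*h_2 + 4/7*h_3
  h_2 = 1 + 2/7*h_1 + 2/7*h_2 + 3/7*h_3

Substituting h_3 = 0 and rearranging gives the linear system (I - Q) h = 1:
  [6/7, -2/7] . (h_1, h_2) = 1
  [-2/7, 5/7] . (h_1, h_2) = 1

Solving yields:
  h_1 = 49/26
  h_2 = 28/13

Starting state is 2, so the expected hitting time is h_2 = 28/13.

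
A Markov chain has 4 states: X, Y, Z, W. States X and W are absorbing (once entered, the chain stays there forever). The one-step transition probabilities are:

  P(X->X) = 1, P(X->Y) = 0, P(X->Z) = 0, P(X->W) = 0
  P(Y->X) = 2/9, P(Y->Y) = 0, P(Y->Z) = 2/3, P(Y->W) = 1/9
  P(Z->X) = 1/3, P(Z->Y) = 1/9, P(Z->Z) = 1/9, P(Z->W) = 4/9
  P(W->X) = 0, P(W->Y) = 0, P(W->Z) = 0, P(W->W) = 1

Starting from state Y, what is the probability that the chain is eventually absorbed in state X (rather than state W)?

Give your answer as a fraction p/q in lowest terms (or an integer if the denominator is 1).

Let a_i = P(absorbed in X | start in state i).
Boundary conditions: a_X = 1, a_W = 0.
For each transient state i, a_i = sum_j P(i->j) * a_j:
  a_Y = 2/9*a_X + 0*a_Y + 2/3*a_Z + 1/9*a_W
  a_Z = 1/3*a_X + 1/9*a_Y + 1/9*a_Z + 4/9*a_W

Substituting a_X = 1 and a_W = 0, rearrange to (I - Q) a = r where r[i] = P(i -> X):
  [1, -2/3] . (a_Y, a_Z) = 2/9
  [-1/9, 8/9] . (a_Y, a_Z) = 1/3

Solving yields:
  a_Y = 17/33
  a_Z = 29/66

Starting state is Y, so the absorption probability is a_Y = 17/33.

Answer: 17/33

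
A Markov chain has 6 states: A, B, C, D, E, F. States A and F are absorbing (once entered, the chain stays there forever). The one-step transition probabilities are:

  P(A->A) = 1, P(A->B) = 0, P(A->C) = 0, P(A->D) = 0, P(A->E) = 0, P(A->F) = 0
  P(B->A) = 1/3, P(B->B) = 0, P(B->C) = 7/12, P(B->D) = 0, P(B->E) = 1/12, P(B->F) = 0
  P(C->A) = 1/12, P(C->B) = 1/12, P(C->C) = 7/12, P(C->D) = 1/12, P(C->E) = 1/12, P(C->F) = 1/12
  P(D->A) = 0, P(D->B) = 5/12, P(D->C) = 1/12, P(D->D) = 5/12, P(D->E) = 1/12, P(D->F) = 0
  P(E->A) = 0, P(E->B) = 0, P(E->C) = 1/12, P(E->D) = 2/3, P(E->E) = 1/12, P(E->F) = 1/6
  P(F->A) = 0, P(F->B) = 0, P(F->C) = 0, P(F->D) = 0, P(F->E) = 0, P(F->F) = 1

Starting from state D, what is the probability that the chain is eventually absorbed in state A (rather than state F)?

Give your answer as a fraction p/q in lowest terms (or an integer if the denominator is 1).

Let a_i = P(absorbed in A | start in state i).
Boundary conditions: a_A = 1, a_F = 0.
For each transient state i, a_i = sum_j P(i->j) * a_j:
  a_B = 1/3*a_A + 0*a_B + 7/12*a_C + 0*a_D + 1/12*a_E + 0*a_F
  a_C = 1/12*a_A + 1/12*a_B + 7/12*a_C + 1/12*a_D + 1/12*a_E + 1/12*a_F
  a_D = 0*a_A + 5/12*a_B + 1/12*a_C + 5/12*a_D + 1/12*a_E + 0*a_F
  a_E = 0*a_A + 0*a_B + 1/12*a_C + 2/3*a_D + 1/12*a_E + 1/6*a_F

Substituting a_A = 1 and a_F = 0, rearrange to (I - Q) a = r where r[i] = P(i -> A):
  [1, -7/12, 0, -1/12] . (a_B, a_C, a_D, a_E) = 1/3
  [-1/12, 5/12, -1/12, -1/12] . (a_B, a_C, a_D, a_E) = 1/12
  [-5/12, -1/12, 7/12, -1/12] . (a_B, a_C, a_D, a_E) = 0
  [0, -1/12, -2/3, 11/12] . (a_B, a_C, a_D, a_E) = 0

Solving yields:
  a_B = 295/408
  a_C = 361/612
  a_D = 277/408
  a_E = 335/612

Starting state is D, so the absorption probability is a_D = 277/408.

Answer: 277/408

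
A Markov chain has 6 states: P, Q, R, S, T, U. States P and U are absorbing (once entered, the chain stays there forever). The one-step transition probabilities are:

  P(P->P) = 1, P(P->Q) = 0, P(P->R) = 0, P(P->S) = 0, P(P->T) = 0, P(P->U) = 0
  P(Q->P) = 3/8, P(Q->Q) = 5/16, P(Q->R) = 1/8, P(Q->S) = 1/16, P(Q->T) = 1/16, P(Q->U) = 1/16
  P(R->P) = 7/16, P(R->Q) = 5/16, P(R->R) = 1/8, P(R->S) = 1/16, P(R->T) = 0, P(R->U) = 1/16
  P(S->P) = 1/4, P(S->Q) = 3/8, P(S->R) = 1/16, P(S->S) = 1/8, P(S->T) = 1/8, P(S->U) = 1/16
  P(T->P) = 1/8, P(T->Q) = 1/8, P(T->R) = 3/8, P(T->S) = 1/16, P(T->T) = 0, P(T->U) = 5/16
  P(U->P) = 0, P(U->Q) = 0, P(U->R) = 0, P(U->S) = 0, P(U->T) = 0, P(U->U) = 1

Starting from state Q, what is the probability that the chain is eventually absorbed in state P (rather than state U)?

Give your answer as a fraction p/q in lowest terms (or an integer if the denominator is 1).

Let a_i = P(absorbed in P | start in state i).
Boundary conditions: a_P = 1, a_U = 0.
For each transient state i, a_i = sum_j P(i->j) * a_j:
  a_Q = 3/8*a_P + 5/16*a_Q + 1/8*a_R + 1/16*a_S + 1/16*a_T + 1/16*a_U
  a_R = 7/16*a_P + 5/16*a_Q + 1/8*a_R + 1/16*a_S + 0*a_T + 1/16*a_U
  a_S = 1/4*a_P + 3/8*a_Q + 1/16*a_R + 1/8*a_S + 1/8*a_T + 1/16*a_U
  a_T = 1/8*a_P + 1/8*a_Q + 3/8*a_R + 1/16*a_S + 0*a_T + 5/16*a_U

Substituting a_P = 1 and a_U = 0, rearrange to (I - Q) a = r where r[i] = P(i -> P):
  [11/16, -1/8, -1/16, -1/16] . (a_Q, a_R, a_S, a_T) = 3/8
  [-5/16, 7/8, -1/16, 0] . (a_Q, a_R, a_S, a_T) = 7/16
  [-3/8, -1/16, 7/8, -1/8] . (a_Q, a_R, a_S, a_T) = 1/4
  [-1/8, -3/8, -1/16, 1] . (a_Q, a_R, a_S, a_T) = 1/8

Solving yields:
  a_Q = 23937/28985
  a_R = 24668/28985
  a_S = 22772/28985
  a_T = 1017/1705

Starting state is Q, so the absorption probability is a_Q = 23937/28985.

Answer: 23937/28985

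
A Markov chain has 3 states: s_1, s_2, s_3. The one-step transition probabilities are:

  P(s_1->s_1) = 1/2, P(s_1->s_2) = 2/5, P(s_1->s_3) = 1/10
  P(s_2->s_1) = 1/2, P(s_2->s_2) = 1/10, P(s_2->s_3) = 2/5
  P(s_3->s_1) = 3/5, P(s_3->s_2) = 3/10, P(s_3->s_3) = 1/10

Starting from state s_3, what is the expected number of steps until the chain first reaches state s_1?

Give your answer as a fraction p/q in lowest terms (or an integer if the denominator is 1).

Answer: 40/23

Derivation:
Let h_i = expected steps to first reach s_1 from state i.
Boundary: h_s_1 = 0.
First-step equations for the other states:
  h_s_2 = 1 + 1/2*h_s_1 + 1/10*h_s_2 + 2/5*h_s_3
  h_s_3 = 1 + 3/5*h_s_1 + 3/10*h_s_2 + 1/10*h_s_3

Substituting h_s_1 = 0 and rearranging gives the linear system (I - Q) h = 1:
  [9/10, -2/5] . (h_s_2, h_s_3) = 1
  [-3/10, 9/10] . (h_s_2, h_s_3) = 1

Solving yields:
  h_s_2 = 130/69
  h_s_3 = 40/23

Starting state is s_3, so the expected hitting time is h_s_3 = 40/23.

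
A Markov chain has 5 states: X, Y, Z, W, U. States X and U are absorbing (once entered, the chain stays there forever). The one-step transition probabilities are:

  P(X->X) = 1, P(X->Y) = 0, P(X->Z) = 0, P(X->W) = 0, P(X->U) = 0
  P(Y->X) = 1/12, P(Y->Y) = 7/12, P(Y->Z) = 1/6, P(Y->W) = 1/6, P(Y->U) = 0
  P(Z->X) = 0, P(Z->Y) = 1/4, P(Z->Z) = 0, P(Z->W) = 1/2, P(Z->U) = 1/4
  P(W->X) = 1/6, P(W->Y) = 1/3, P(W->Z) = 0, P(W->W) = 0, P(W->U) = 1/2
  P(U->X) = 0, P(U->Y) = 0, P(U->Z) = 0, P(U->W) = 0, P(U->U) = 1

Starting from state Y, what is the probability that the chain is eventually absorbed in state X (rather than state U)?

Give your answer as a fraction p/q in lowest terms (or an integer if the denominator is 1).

Answer: 3/7

Derivation:
Let a_i = P(absorbed in X | start in state i).
Boundary conditions: a_X = 1, a_U = 0.
For each transient state i, a_i = sum_j P(i->j) * a_j:
  a_Y = 1/12*a_X + 7/12*a_Y + 1/6*a_Z + 1/6*a_W + 0*a_U
  a_Z = 0*a_X + 1/4*a_Y + 0*a_Z + 1/2*a_W + 1/4*a_U
  a_W = 1/6*a_X + 1/3*a_Y + 0*a_Z + 0*a_W + 1/2*a_U

Substituting a_X = 1 and a_U = 0, rearrange to (I - Q) a = r where r[i] = P(i -> X):
  [5/12, -1/6, -1/6] . (a_Y, a_Z, a_W) = 1/12
  [-1/4, 1, -1/2] . (a_Y, a_Z, a_W) = 0
  [-1/3, 0, 1] . (a_Y, a_Z, a_W) = 1/6

Solving yields:
  a_Y = 3/7
  a_Z = 11/42
  a_W = 13/42

Starting state is Y, so the absorption probability is a_Y = 3/7.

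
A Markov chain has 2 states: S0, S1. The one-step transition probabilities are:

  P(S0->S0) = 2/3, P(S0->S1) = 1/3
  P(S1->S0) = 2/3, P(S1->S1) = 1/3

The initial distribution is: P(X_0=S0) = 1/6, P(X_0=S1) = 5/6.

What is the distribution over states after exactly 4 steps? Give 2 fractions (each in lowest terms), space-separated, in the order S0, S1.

Answer: 2/3 1/3

Derivation:
Propagating the distribution step by step (d_{t+1} = d_t * P):
d_0 = (S0=1/6, S1=5/6)
  d_1[S0] = 1/6*2/3 + 5/6*2/3 = 2/3
  d_1[S1] = 1/6*1/3 + 5/6*1/3 = 1/3
d_1 = (S0=2/3, S1=1/3)
  d_2[S0] = 2/3*2/3 + 1/3*2/3 = 2/3
  d_2[S1] = 2/3*1/3 + 1/3*1/3 = 1/3
d_2 = (S0=2/3, S1=1/3)
  d_3[S0] = 2/3*2/3 + 1/3*2/3 = 2/3
  d_3[S1] = 2/3*1/3 + 1/3*1/3 = 1/3
d_3 = (S0=2/3, S1=1/3)
  d_4[S0] = 2/3*2/3 + 1/3*2/3 = 2/3
  d_4[S1] = 2/3*1/3 + 1/3*1/3 = 1/3
d_4 = (S0=2/3, S1=1/3)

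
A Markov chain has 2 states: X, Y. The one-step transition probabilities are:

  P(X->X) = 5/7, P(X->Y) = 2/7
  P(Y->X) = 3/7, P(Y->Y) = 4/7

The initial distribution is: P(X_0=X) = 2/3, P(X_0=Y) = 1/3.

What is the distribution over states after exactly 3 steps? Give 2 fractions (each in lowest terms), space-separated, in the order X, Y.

Propagating the distribution step by step (d_{t+1} = d_t * P):
d_0 = (X=2/3, Y=1/3)
  d_1[X] = 2/3*5/7 + 1/3*3/7 = 13/21
  d_1[Y] = 2/3*2/7 + 1/3*4/7 = 8/21
d_1 = (X=13/21, Y=8/21)
  d_2[X] = 13/21*5/7 + 8/21*3/7 = 89/147
  d_2[Y] = 13/21*2/7 + 8/21*4/7 = 58/147
d_2 = (X=89/147, Y=58/147)
  d_3[X] = 89/147*5/7 + 58/147*3/7 = 619/1029
  d_3[Y] = 89/147*2/7 + 58/147*4/7 = 410/1029
d_3 = (X=619/1029, Y=410/1029)

Answer: 619/1029 410/1029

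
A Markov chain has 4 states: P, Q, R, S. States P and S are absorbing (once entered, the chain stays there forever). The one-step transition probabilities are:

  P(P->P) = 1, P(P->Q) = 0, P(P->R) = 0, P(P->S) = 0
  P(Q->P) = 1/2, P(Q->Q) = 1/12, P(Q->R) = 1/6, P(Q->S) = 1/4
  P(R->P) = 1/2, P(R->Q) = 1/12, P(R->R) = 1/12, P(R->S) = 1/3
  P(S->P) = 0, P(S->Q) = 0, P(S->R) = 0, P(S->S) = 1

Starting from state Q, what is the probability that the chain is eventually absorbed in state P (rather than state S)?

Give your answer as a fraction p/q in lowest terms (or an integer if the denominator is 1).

Let a_i = P(absorbed in P | start in state i).
Boundary conditions: a_P = 1, a_S = 0.
For each transient state i, a_i = sum_j P(i->j) * a_j:
  a_Q = 1/2*a_P + 1/12*a_Q + 1/6*a_R + 1/4*a_S
  a_R = 1/2*a_P + 1/12*a_Q + 1/12*a_R + 1/3*a_S

Substituting a_P = 1 and a_S = 0, rearrange to (I - Q) a = r where r[i] = P(i -> P):
  [11/12, -1/6] . (a_Q, a_R) = 1/2
  [-1/12, 11/12] . (a_Q, a_R) = 1/2

Solving yields:
  a_Q = 78/119
  a_R = 72/119

Starting state is Q, so the absorption probability is a_Q = 78/119.

Answer: 78/119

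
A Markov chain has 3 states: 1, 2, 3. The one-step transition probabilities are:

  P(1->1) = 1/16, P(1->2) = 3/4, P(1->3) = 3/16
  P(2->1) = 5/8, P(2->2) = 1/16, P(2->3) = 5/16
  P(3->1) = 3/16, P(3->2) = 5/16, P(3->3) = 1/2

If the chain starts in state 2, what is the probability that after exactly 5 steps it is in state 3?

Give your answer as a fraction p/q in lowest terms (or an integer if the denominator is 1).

Computing P^5 by repeated multiplication:
P^1 =
  1: [1/16, 3/4, 3/16]
  2: [5/8, 1/16, 5/16]
  3: [3/16, 5/16, 1/2]
P^2 =
  1: [65/128, 39/256, 87/256]
  2: [35/256, 73/128, 75/256]
  3: [77/256, 81/256, 49/128]
P^3 =
  1: [781/4096, 1017/2048, 1281/4096]
  2: [215/512, 941/4096, 1435/4096]
  3: [1181/4096, 1495/4096, 355/1024]
P^4 =
  1: [6241/16384, 17811/65536, 22761/65536]
  2: [15435/65536, 7189/16384, 21345/65536]
  3: [20391/65536, 22767/65536, 11189/32768]
P^5 =
  1: [271357/1048576, 26949/65536, 346035/1048576]
  2: [183515/524288, 320701/1048576, 360845/1048576]
  3: [315195/1048576, 379349/1048576, 22127/65536]

(P^5)[2 -> 3] = 360845/1048576

Answer: 360845/1048576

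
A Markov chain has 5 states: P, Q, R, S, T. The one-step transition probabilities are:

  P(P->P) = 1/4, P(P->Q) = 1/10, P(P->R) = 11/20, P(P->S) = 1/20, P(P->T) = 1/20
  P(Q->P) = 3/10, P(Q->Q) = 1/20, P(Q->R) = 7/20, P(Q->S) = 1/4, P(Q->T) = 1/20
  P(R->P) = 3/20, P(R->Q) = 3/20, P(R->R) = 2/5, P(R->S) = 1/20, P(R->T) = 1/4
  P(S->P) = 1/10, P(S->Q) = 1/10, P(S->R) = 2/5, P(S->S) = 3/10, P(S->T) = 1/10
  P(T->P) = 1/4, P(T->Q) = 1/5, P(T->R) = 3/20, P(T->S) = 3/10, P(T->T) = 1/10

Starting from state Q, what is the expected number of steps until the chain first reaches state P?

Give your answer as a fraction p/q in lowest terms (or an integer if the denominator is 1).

Answer: 750/151

Derivation:
Let h_i = expected steps to first reach P from state i.
Boundary: h_P = 0.
First-step equations for the other states:
  h_Q = 1 + 3/10*h_P + 1/20*h_Q + 7/20*h_R + 1/4*h_S + 1/20*h_T
  h_R = 1 + 3/20*h_P + 3/20*h_Q + 2/5*h_R + 1/20*h_S + 1/4*h_T
  h_S = 1 + 1/10*h_P + 1/10*h_Q + 2/5*h_R + 3/10*h_S + 1/10*h_T
  h_T = 1 + 1/4*h_P + 1/5*h_Q + 3/20*h_R + 3/10*h_S + 1/10*h_T

Substituting h_P = 0 and rearranging gives the linear system (I - Q) h = 1:
  [19/20, -7/20, -1/4, -1/20] . (h_Q, h_R, h_S, h_T) = 1
  [-3/20, 3/5, -1/20, -1/4] . (h_Q, h_R, h_S, h_T) = 1
  [-1/10, -2/5, 7/10, -1/10] . (h_Q, h_R, h_S, h_T) = 1
  [-1/5, -3/20, -3/10, 9/10] . (h_Q, h_R, h_S, h_T) = 1

Solving yields:
  h_Q = 750/151
  h_R = 840/151
  h_S = 5485/906
  h_T = 4675/906

Starting state is Q, so the expected hitting time is h_Q = 750/151.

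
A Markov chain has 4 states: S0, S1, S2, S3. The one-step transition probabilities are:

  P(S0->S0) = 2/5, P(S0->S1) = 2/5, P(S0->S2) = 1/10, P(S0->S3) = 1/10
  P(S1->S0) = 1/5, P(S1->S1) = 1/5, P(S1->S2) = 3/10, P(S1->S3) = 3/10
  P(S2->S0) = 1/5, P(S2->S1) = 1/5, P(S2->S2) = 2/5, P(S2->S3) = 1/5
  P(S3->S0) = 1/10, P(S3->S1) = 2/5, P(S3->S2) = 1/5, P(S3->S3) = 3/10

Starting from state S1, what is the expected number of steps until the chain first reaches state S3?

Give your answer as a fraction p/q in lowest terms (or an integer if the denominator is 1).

Let h_i = expected steps to first reach S3 from state i.
Boundary: h_S3 = 0.
First-step equations for the other states:
  h_S0 = 1 + 2/5*h_S0 + 2/5*h_S1 + 1/10*h_S2 + 1/10*h_S3
  h_S1 = 1 + 1/5*h_S0 + 1/5*h_S1 + 3/10*h_S2 + 3/10*h_S3
  h_S2 = 1 + 1/5*h_S0 + 1/5*h_S1 + 2/5*h_S2 + 1/5*h_S3

Substituting h_S3 = 0 and rearranging gives the linear system (I - Q) h = 1:
  [3/5, -2/5, -1/10] . (h_S0, h_S1, h_S2) = 1
  [-1/5, 4/5, -3/10] . (h_S0, h_S1, h_S2) = 1
  [-1/5, -1/5, 3/5] . (h_S0, h_S1, h_S2) = 1

Solving yields:
  h_S0 = 11/2
  h_S1 = 9/2
  h_S2 = 5

Starting state is S1, so the expected hitting time is h_S1 = 9/2.

Answer: 9/2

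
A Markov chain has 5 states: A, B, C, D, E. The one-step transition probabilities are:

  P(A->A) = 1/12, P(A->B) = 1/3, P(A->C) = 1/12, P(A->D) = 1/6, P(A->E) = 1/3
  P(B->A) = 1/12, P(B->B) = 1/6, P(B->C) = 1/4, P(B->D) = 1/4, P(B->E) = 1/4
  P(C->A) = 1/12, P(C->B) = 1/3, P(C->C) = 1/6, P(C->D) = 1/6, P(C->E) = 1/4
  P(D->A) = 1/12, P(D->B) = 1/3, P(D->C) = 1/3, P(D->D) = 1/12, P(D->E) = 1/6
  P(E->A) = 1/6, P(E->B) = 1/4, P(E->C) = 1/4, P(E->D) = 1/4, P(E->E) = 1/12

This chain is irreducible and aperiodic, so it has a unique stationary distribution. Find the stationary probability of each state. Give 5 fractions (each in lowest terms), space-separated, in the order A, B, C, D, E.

The stationary distribution satisfies pi = pi * P, i.e.:
  pi_A = 1/12*pi_A + 1/12*pi_B + 1/12*pi_C + 1/12*pi_D + 1/6*pi_E
  pi_B = 1/3*pi_A + 1/6*pi_B + 1/3*pi_C + 1/3*pi_D + 1/4*pi_E
  pi_C = 1/12*pi_A + 1/4*pi_B + 1/6*pi_C + 1/3*pi_D + 1/4*pi_E
  pi_D = 1/6*pi_A + 1/4*pi_B + 1/6*pi_C + 1/12*pi_D + 1/4*pi_E
  pi_E = 1/3*pi_A + 1/4*pi_B + 1/4*pi_C + 1/6*pi_D + 1/12*pi_E
with normalization: pi_A + pi_B + pi_C + pi_D + pi_E = 1.

Using the first 4 balance equations plus normalization, the linear system A*pi = b is:
  [-11/12, 1/12, 1/12, 1/12, 1/6] . pi = 0
  [1/3, -5/6, 1/3, 1/3, 1/4] . pi = 0
  [1/12, 1/4, -5/6, 1/3, 1/4] . pi = 0
  [1/6, 1/4, 1/6, -11/12, 1/4] . pi = 0
  [1, 1, 1, 1, 1] . pi = 1

Solving yields:
  pi_A = 123/1222
  pi_B = 331/1222
  pi_C = 281/1222
  pi_D = 233/1222
  pi_E = 127/611

Verification (pi * P):
  123/1222*1/12 + 331/1222*1/12 + 281/1222*1/12 + 233/1222*1/12 + 127/611*1/6 = 123/1222 = pi_A  (ok)
  123/1222*1/3 + 331/1222*1/6 + 281/1222*1/3 + 233/1222*1/3 + 127/611*1/4 = 331/1222 = pi_B  (ok)
  123/1222*1/12 + 331/1222*1/4 + 281/1222*1/6 + 233/1222*1/3 + 127/611*1/4 = 281/1222 = pi_C  (ok)
  123/1222*1/6 + 331/1222*1/4 + 281/1222*1/6 + 233/1222*1/12 + 127/611*1/4 = 233/1222 = pi_D  (ok)
  123/1222*1/3 + 331/1222*1/4 + 281/1222*1/4 + 233/1222*1/6 + 127/611*1/12 = 127/611 = pi_E  (ok)

Answer: 123/1222 331/1222 281/1222 233/1222 127/611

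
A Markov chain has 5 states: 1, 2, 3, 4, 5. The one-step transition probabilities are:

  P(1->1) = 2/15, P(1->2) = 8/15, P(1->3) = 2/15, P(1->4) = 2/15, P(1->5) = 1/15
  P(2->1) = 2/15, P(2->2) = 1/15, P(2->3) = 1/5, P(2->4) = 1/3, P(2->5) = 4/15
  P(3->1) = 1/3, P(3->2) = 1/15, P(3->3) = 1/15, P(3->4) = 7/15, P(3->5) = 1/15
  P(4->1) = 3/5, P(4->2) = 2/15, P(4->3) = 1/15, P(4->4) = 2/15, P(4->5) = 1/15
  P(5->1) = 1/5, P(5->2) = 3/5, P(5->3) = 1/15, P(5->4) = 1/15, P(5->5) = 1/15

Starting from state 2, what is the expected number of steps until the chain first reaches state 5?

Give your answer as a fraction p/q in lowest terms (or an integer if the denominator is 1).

Answer: 75855/10328

Derivation:
Let h_i = expected steps to first reach 5 from state i.
Boundary: h_5 = 0.
First-step equations for the other states:
  h_1 = 1 + 2/15*h_1 + 8/15*h_2 + 2/15*h_3 + 2/15*h_4 + 1/15*h_5
  h_2 = 1 + 2/15*h_1 + 1/15*h_2 + 1/5*h_3 + 1/3*h_4 + 4/15*h_5
  h_3 = 1 + 1/3*h_1 + 1/15*h_2 + 1/15*h_3 + 7/15*h_4 + 1/15*h_5
  h_4 = 1 + 3/5*h_1 + 2/15*h_2 + 1/15*h_3 + 2/15*h_4 + 1/15*h_5

Substituting h_5 = 0 and rearranging gives the linear system (I - Q) h = 1:
  [13/15, -8/15, -2/15, -2/15] . (h_1, h_2, h_3, h_4) = 1
  [-2/15, 14/15, -1/5, -1/3] . (h_1, h_2, h_3, h_4) = 1
  [-1/3, -1/15, 14/15, -7/15] . (h_1, h_2, h_3, h_4) = 1
  [-3/5, -2/15, -1/15, 13/15] . (h_1, h_2, h_3, h_4) = 1

Solving yields:
  h_1 = 10860/1291
  h_2 = 75855/10328
  h_3 = 92955/10328
  h_4 = 90885/10328

Starting state is 2, so the expected hitting time is h_2 = 75855/10328.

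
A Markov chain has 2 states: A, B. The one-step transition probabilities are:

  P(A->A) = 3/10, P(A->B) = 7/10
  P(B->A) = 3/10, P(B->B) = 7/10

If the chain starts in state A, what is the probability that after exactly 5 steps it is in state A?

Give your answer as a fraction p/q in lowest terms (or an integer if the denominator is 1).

Computing P^5 by repeated multiplication:
P^1 =
  A: [3/10, 7/10]
  B: [3/10, 7/10]
P^2 =
  A: [3/10, 7/10]
  B: [3/10, 7/10]
P^3 =
  A: [3/10, 7/10]
  B: [3/10, 7/10]
P^4 =
  A: [3/10, 7/10]
  B: [3/10, 7/10]
P^5 =
  A: [3/10, 7/10]
  B: [3/10, 7/10]

(P^5)[A -> A] = 3/10

Answer: 3/10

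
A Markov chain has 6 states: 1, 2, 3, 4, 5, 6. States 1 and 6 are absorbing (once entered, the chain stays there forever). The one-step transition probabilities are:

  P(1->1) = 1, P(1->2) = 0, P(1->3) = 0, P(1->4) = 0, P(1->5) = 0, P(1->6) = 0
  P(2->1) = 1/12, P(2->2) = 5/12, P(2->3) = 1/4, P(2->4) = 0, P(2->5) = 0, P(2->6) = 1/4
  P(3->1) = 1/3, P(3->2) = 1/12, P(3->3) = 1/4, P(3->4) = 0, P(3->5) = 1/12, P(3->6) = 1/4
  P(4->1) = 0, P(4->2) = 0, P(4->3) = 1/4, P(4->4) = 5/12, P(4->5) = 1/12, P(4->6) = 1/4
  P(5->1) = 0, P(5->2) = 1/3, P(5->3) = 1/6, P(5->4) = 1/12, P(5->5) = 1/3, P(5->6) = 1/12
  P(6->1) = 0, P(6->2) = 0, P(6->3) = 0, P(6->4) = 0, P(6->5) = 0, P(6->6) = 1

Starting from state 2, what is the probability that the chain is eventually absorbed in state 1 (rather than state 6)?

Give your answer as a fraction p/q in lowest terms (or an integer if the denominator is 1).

Answer: 1138/3097

Derivation:
Let a_i = P(absorbed in 1 | start in state i).
Boundary conditions: a_1 = 1, a_6 = 0.
For each transient state i, a_i = sum_j P(i->j) * a_j:
  a_2 = 1/12*a_1 + 5/12*a_2 + 1/4*a_3 + 0*a_4 + 0*a_5 + 1/4*a_6
  a_3 = 1/3*a_1 + 1/12*a_2 + 1/4*a_3 + 0*a_4 + 1/12*a_5 + 1/4*a_6
  a_4 = 0*a_1 + 0*a_2 + 1/4*a_3 + 5/12*a_4 + 1/12*a_5 + 1/4*a_6
  a_5 = 0*a_1 + 1/3*a_2 + 1/6*a_3 + 1/12*a_4 + 1/3*a_5 + 1/12*a_6

Substituting a_1 = 1 and a_6 = 0, rearrange to (I - Q) a = r where r[i] = P(i -> 1):
  [7/12, -1/4, 0, 0] . (a_2, a_3, a_4, a_5) = 1/12
  [-1/12, 3/4, 0, -1/12] . (a_2, a_3, a_4, a_5) = 1/3
  [0, -1/4, 7/12, -1/12] . (a_2, a_3, a_4, a_5) = 0
  [-1/3, -1/6, -1/12, 2/3] . (a_2, a_3, a_4, a_5) = 0

Solving yields:
  a_2 = 1138/3097
  a_3 = 1623/3097
  a_4 = 850/3097
  a_5 = 1081/3097

Starting state is 2, so the absorption probability is a_2 = 1138/3097.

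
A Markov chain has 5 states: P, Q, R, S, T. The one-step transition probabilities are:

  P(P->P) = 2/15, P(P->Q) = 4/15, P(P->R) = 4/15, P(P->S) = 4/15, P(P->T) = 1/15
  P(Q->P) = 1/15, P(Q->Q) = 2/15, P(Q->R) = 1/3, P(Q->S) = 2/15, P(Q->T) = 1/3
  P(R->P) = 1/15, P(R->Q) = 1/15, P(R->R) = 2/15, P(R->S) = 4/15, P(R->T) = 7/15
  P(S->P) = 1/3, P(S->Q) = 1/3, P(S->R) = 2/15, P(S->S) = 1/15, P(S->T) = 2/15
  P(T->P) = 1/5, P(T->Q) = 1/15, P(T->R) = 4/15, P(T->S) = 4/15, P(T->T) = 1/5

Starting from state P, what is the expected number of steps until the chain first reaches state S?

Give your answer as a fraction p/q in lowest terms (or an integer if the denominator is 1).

Answer: 10045/2477

Derivation:
Let h_i = expected steps to first reach S from state i.
Boundary: h_S = 0.
First-step equations for the other states:
  h_P = 1 + 2/15*h_P + 4/15*h_Q + 4/15*h_R + 4/15*h_S + 1/15*h_T
  h_Q = 1 + 1/15*h_P + 2/15*h_Q + 1/3*h_R + 2/15*h_S + 1/3*h_T
  h_R = 1 + 1/15*h_P + 1/15*h_Q + 2/15*h_R + 4/15*h_S + 7/15*h_T
  h_T = 1 + 1/5*h_P + 1/15*h_Q + 4/15*h_R + 4/15*h_S + 1/5*h_T

Substituting h_S = 0 and rearranging gives the linear system (I - Q) h = 1:
  [13/15, -4/15, -4/15, -1/15] . (h_P, h_Q, h_R, h_T) = 1
  [-1/15, 13/15, -1/3, -1/3] . (h_P, h_Q, h_R, h_T) = 1
  [-1/15, -1/15, 13/15, -7/15] . (h_P, h_Q, h_R, h_T) = 1
  [-1/5, -1/15, -4/15, 4/5] . (h_P, h_Q, h_R, h_T) = 1

Solving yields:
  h_P = 10045/2477
  h_Q = 11150/2477
  h_R = 9760/2477
  h_T = 9790/2477

Starting state is P, so the expected hitting time is h_P = 10045/2477.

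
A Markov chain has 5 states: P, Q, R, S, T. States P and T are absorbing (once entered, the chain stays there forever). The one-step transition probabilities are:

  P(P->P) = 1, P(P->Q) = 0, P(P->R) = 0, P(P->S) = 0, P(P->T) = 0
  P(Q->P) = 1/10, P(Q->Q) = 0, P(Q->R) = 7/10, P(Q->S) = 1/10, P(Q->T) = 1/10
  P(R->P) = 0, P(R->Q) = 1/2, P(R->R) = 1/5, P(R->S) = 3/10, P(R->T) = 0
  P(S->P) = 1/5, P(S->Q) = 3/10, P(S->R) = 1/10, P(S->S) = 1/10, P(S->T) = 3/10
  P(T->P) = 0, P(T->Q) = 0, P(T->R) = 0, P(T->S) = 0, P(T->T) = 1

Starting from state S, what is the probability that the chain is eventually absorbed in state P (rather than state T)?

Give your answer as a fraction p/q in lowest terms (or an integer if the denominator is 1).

Answer: 119/283

Derivation:
Let a_i = P(absorbed in P | start in state i).
Boundary conditions: a_P = 1, a_T = 0.
For each transient state i, a_i = sum_j P(i->j) * a_j:
  a_Q = 1/10*a_P + 0*a_Q + 7/10*a_R + 1/10*a_S + 1/10*a_T
  a_R = 0*a_P + 1/2*a_Q + 1/5*a_R + 3/10*a_S + 0*a_T
  a_S = 1/5*a_P + 3/10*a_Q + 1/10*a_R + 1/10*a_S + 3/10*a_T

Substituting a_P = 1 and a_T = 0, rearrange to (I - Q) a = r where r[i] = P(i -> P):
  [1, -7/10, -1/10] . (a_Q, a_R, a_S) = 1/10
  [-1/2, 4/5, -3/10] . (a_Q, a_R, a_S) = 0
  [-3/10, -1/10, 9/10] . (a_Q, a_R, a_S) = 1/5

Solving yields:
  a_Q = 127/283
  a_R = 124/283
  a_S = 119/283

Starting state is S, so the absorption probability is a_S = 119/283.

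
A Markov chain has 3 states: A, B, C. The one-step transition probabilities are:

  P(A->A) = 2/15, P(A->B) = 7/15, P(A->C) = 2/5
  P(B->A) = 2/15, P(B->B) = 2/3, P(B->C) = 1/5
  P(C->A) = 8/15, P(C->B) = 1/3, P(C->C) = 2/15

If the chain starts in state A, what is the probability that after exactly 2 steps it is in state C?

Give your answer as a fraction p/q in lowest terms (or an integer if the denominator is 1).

Answer: 1/5

Derivation:
Computing P^2 by repeated multiplication:
P^1 =
  A: [2/15, 7/15, 2/5]
  B: [2/15, 2/3, 1/5]
  C: [8/15, 1/3, 2/15]
P^2 =
  A: [22/75, 38/75, 1/5]
  B: [16/75, 43/75, 16/75]
  C: [14/75, 116/225, 67/225]

(P^2)[A -> C] = 1/5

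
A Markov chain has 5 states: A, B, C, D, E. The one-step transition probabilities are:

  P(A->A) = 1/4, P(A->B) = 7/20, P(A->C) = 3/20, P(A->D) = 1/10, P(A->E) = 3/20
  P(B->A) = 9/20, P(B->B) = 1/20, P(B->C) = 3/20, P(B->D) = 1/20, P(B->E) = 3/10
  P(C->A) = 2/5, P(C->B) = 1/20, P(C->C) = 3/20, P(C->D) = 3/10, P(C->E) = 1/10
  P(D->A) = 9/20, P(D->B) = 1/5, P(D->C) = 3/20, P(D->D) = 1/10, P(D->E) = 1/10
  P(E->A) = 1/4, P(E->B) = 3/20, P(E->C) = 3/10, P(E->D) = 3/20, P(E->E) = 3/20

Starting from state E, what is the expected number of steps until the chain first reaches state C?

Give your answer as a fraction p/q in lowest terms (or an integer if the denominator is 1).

Let h_i = expected steps to first reach C from state i.
Boundary: h_C = 0.
First-step equations for the other states:
  h_A = 1 + 1/4*h_A + 7/20*h_B + 3/20*h_C + 1/10*h_D + 3/20*h_E
  h_B = 1 + 9/20*h_A + 1/20*h_B + 3/20*h_C + 1/20*h_D + 3/10*h_E
  h_D = 1 + 9/20*h_A + 1/5*h_B + 3/20*h_C + 1/10*h_D + 1/10*h_E
  h_E = 1 + 1/4*h_A + 3/20*h_B + 3/10*h_C + 3/20*h_D + 3/20*h_E

Substituting h_C = 0 and rearranging gives the linear system (I - Q) h = 1:
  [3/4, -7/20, -1/10, -3/20] . (h_A, h_B, h_D, h_E) = 1
  [-9/20, 19/20, -1/20, -3/10] . (h_A, h_B, h_D, h_E) = 1
  [-9/20, -1/5, 9/10, -1/10] . (h_A, h_B, h_D, h_E) = 1
  [-1/4, -3/20, -3/20, 17/20] . (h_A, h_B, h_D, h_E) = 1

Solving yields:
  h_A = 212380/37581
  h_B = 208720/37581
  h_D = 214480/37581
  h_E = 181360/37581

Starting state is E, so the expected hitting time is h_E = 181360/37581.

Answer: 181360/37581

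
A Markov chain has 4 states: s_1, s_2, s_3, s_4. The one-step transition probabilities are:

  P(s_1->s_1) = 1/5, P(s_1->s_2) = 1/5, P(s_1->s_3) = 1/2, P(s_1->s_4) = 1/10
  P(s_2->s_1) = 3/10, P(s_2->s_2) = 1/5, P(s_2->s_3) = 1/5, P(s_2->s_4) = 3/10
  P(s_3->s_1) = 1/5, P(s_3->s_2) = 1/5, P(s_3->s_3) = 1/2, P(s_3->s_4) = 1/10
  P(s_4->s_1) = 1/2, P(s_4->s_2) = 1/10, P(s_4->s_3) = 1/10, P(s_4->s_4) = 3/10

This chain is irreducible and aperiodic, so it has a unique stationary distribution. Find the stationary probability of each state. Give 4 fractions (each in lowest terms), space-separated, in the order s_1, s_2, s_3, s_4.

The stationary distribution satisfies pi = pi * P, i.e.:
  pi_s_1 = 1/5*pi_s_1 + 3/10*pi_s_2 + 1/5*pi_s_3 + 1/2*pi_s_4
  pi_s_2 = 1/5*pi_s_1 + 1/5*pi_s_2 + 1/5*pi_s_3 + 1/10*pi_s_4
  pi_s_3 = 1/2*pi_s_1 + 1/5*pi_s_2 + 1/2*pi_s_3 + 1/10*pi_s_4
  pi_s_4 = 1/10*pi_s_1 + 3/10*pi_s_2 + 1/10*pi_s_3 + 3/10*pi_s_4
with normalization: pi_s_1 + pi_s_2 + pi_s_3 + pi_s_4 = 1.

Using the first 3 balance equations plus normalization, the linear system A*pi = b is:
  [-4/5, 3/10, 1/5, 1/2] . pi = 0
  [1/5, -4/5, 1/5, 1/10] . pi = 0
  [1/2, 1/5, -1/2, 1/10] . pi = 0
  [1, 1, 1, 1] . pi = 1

Solving yields:
  pi_s_1 = 221/820
  pi_s_2 = 15/82
  pi_s_3 = 309/820
  pi_s_4 = 7/41

Verification (pi * P):
  221/820*1/5 + 15/82*3/10 + 309/820*1/5 + 7/41*1/2 = 221/820 = pi_s_1  (ok)
  221/820*1/5 + 15/82*1/5 + 309/820*1/5 + 7/41*1/10 = 15/82 = pi_s_2  (ok)
  221/820*1/2 + 15/82*1/5 + 309/820*1/2 + 7/41*1/10 = 309/820 = pi_s_3  (ok)
  221/820*1/10 + 15/82*3/10 + 309/820*1/10 + 7/41*3/10 = 7/41 = pi_s_4  (ok)

Answer: 221/820 15/82 309/820 7/41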